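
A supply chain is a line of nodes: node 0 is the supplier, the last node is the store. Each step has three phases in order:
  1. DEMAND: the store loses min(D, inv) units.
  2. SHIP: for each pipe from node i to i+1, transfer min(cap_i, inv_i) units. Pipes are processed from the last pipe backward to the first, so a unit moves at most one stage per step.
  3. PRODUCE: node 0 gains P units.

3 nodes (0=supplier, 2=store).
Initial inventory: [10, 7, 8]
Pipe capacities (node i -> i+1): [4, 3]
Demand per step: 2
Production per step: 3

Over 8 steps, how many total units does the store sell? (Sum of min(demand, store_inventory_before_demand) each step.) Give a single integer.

Answer: 16

Derivation:
Step 1: sold=2 (running total=2) -> [9 8 9]
Step 2: sold=2 (running total=4) -> [8 9 10]
Step 3: sold=2 (running total=6) -> [7 10 11]
Step 4: sold=2 (running total=8) -> [6 11 12]
Step 5: sold=2 (running total=10) -> [5 12 13]
Step 6: sold=2 (running total=12) -> [4 13 14]
Step 7: sold=2 (running total=14) -> [3 14 15]
Step 8: sold=2 (running total=16) -> [3 14 16]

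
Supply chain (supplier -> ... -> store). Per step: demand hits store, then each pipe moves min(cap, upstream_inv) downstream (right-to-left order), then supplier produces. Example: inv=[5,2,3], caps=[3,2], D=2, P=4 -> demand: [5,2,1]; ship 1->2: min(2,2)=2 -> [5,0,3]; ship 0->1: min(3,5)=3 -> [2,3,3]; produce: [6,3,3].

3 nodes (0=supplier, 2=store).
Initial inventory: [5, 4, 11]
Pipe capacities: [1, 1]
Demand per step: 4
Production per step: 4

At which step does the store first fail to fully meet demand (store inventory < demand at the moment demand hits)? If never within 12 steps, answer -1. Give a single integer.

Step 1: demand=4,sold=4 ship[1->2]=1 ship[0->1]=1 prod=4 -> [8 4 8]
Step 2: demand=4,sold=4 ship[1->2]=1 ship[0->1]=1 prod=4 -> [11 4 5]
Step 3: demand=4,sold=4 ship[1->2]=1 ship[0->1]=1 prod=4 -> [14 4 2]
Step 4: demand=4,sold=2 ship[1->2]=1 ship[0->1]=1 prod=4 -> [17 4 1]
Step 5: demand=4,sold=1 ship[1->2]=1 ship[0->1]=1 prod=4 -> [20 4 1]
Step 6: demand=4,sold=1 ship[1->2]=1 ship[0->1]=1 prod=4 -> [23 4 1]
Step 7: demand=4,sold=1 ship[1->2]=1 ship[0->1]=1 prod=4 -> [26 4 1]
Step 8: demand=4,sold=1 ship[1->2]=1 ship[0->1]=1 prod=4 -> [29 4 1]
Step 9: demand=4,sold=1 ship[1->2]=1 ship[0->1]=1 prod=4 -> [32 4 1]
Step 10: demand=4,sold=1 ship[1->2]=1 ship[0->1]=1 prod=4 -> [35 4 1]
Step 11: demand=4,sold=1 ship[1->2]=1 ship[0->1]=1 prod=4 -> [38 4 1]
Step 12: demand=4,sold=1 ship[1->2]=1 ship[0->1]=1 prod=4 -> [41 4 1]
First stockout at step 4

4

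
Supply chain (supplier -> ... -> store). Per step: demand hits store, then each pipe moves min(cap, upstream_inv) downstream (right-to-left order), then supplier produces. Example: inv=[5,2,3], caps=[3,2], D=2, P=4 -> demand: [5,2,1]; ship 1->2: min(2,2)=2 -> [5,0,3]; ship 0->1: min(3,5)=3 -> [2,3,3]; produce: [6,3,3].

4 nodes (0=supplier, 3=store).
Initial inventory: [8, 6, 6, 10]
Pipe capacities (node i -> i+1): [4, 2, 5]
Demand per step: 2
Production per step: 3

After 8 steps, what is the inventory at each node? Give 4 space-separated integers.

Step 1: demand=2,sold=2 ship[2->3]=5 ship[1->2]=2 ship[0->1]=4 prod=3 -> inv=[7 8 3 13]
Step 2: demand=2,sold=2 ship[2->3]=3 ship[1->2]=2 ship[0->1]=4 prod=3 -> inv=[6 10 2 14]
Step 3: demand=2,sold=2 ship[2->3]=2 ship[1->2]=2 ship[0->1]=4 prod=3 -> inv=[5 12 2 14]
Step 4: demand=2,sold=2 ship[2->3]=2 ship[1->2]=2 ship[0->1]=4 prod=3 -> inv=[4 14 2 14]
Step 5: demand=2,sold=2 ship[2->3]=2 ship[1->2]=2 ship[0->1]=4 prod=3 -> inv=[3 16 2 14]
Step 6: demand=2,sold=2 ship[2->3]=2 ship[1->2]=2 ship[0->1]=3 prod=3 -> inv=[3 17 2 14]
Step 7: demand=2,sold=2 ship[2->3]=2 ship[1->2]=2 ship[0->1]=3 prod=3 -> inv=[3 18 2 14]
Step 8: demand=2,sold=2 ship[2->3]=2 ship[1->2]=2 ship[0->1]=3 prod=3 -> inv=[3 19 2 14]

3 19 2 14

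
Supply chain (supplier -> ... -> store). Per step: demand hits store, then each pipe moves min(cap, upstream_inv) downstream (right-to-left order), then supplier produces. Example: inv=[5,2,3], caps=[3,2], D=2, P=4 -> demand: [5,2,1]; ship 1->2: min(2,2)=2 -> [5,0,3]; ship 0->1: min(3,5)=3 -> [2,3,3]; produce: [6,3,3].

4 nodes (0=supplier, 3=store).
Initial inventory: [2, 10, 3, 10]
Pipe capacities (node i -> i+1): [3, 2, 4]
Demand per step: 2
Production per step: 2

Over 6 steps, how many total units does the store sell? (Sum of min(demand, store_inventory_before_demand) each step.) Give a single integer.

Answer: 12

Derivation:
Step 1: sold=2 (running total=2) -> [2 10 2 11]
Step 2: sold=2 (running total=4) -> [2 10 2 11]
Step 3: sold=2 (running total=6) -> [2 10 2 11]
Step 4: sold=2 (running total=8) -> [2 10 2 11]
Step 5: sold=2 (running total=10) -> [2 10 2 11]
Step 6: sold=2 (running total=12) -> [2 10 2 11]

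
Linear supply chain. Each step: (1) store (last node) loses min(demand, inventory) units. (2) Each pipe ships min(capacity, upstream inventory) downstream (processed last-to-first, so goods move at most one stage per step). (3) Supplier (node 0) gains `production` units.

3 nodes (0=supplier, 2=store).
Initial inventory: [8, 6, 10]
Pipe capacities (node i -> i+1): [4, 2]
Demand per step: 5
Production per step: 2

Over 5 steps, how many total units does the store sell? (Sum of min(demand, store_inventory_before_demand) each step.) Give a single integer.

Answer: 18

Derivation:
Step 1: sold=5 (running total=5) -> [6 8 7]
Step 2: sold=5 (running total=10) -> [4 10 4]
Step 3: sold=4 (running total=14) -> [2 12 2]
Step 4: sold=2 (running total=16) -> [2 12 2]
Step 5: sold=2 (running total=18) -> [2 12 2]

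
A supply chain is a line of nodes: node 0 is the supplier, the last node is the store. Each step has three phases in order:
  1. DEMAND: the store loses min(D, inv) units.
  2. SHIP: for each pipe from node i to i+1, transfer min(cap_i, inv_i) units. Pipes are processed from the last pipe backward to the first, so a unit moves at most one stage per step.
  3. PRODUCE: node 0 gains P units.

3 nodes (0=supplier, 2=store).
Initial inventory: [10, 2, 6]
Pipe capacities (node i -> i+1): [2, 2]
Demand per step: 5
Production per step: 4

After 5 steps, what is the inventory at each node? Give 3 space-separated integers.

Step 1: demand=5,sold=5 ship[1->2]=2 ship[0->1]=2 prod=4 -> inv=[12 2 3]
Step 2: demand=5,sold=3 ship[1->2]=2 ship[0->1]=2 prod=4 -> inv=[14 2 2]
Step 3: demand=5,sold=2 ship[1->2]=2 ship[0->1]=2 prod=4 -> inv=[16 2 2]
Step 4: demand=5,sold=2 ship[1->2]=2 ship[0->1]=2 prod=4 -> inv=[18 2 2]
Step 5: demand=5,sold=2 ship[1->2]=2 ship[0->1]=2 prod=4 -> inv=[20 2 2]

20 2 2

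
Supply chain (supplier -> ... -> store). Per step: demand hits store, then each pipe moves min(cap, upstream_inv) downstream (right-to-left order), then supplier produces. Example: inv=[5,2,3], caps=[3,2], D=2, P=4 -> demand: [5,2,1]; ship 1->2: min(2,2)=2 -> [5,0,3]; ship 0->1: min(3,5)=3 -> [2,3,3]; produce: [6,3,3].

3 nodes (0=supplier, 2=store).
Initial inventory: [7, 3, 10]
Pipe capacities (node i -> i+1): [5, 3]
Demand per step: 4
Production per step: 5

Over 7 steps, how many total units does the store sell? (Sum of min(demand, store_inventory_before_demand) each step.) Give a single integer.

Answer: 28

Derivation:
Step 1: sold=4 (running total=4) -> [7 5 9]
Step 2: sold=4 (running total=8) -> [7 7 8]
Step 3: sold=4 (running total=12) -> [7 9 7]
Step 4: sold=4 (running total=16) -> [7 11 6]
Step 5: sold=4 (running total=20) -> [7 13 5]
Step 6: sold=4 (running total=24) -> [7 15 4]
Step 7: sold=4 (running total=28) -> [7 17 3]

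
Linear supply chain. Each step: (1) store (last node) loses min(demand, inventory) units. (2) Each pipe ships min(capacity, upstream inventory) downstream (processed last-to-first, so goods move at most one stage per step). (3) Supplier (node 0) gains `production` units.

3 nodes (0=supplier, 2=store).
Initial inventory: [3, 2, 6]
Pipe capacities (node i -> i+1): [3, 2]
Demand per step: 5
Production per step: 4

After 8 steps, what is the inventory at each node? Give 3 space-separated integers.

Step 1: demand=5,sold=5 ship[1->2]=2 ship[0->1]=3 prod=4 -> inv=[4 3 3]
Step 2: demand=5,sold=3 ship[1->2]=2 ship[0->1]=3 prod=4 -> inv=[5 4 2]
Step 3: demand=5,sold=2 ship[1->2]=2 ship[0->1]=3 prod=4 -> inv=[6 5 2]
Step 4: demand=5,sold=2 ship[1->2]=2 ship[0->1]=3 prod=4 -> inv=[7 6 2]
Step 5: demand=5,sold=2 ship[1->2]=2 ship[0->1]=3 prod=4 -> inv=[8 7 2]
Step 6: demand=5,sold=2 ship[1->2]=2 ship[0->1]=3 prod=4 -> inv=[9 8 2]
Step 7: demand=5,sold=2 ship[1->2]=2 ship[0->1]=3 prod=4 -> inv=[10 9 2]
Step 8: demand=5,sold=2 ship[1->2]=2 ship[0->1]=3 prod=4 -> inv=[11 10 2]

11 10 2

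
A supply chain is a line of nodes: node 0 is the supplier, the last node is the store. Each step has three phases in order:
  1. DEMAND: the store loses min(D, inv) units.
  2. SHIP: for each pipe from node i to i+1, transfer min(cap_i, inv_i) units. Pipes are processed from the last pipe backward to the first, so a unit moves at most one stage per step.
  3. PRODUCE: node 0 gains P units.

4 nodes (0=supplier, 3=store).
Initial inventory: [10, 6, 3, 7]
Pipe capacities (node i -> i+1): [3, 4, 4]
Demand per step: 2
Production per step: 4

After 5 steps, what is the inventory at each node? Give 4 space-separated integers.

Step 1: demand=2,sold=2 ship[2->3]=3 ship[1->2]=4 ship[0->1]=3 prod=4 -> inv=[11 5 4 8]
Step 2: demand=2,sold=2 ship[2->3]=4 ship[1->2]=4 ship[0->1]=3 prod=4 -> inv=[12 4 4 10]
Step 3: demand=2,sold=2 ship[2->3]=4 ship[1->2]=4 ship[0->1]=3 prod=4 -> inv=[13 3 4 12]
Step 4: demand=2,sold=2 ship[2->3]=4 ship[1->2]=3 ship[0->1]=3 prod=4 -> inv=[14 3 3 14]
Step 5: demand=2,sold=2 ship[2->3]=3 ship[1->2]=3 ship[0->1]=3 prod=4 -> inv=[15 3 3 15]

15 3 3 15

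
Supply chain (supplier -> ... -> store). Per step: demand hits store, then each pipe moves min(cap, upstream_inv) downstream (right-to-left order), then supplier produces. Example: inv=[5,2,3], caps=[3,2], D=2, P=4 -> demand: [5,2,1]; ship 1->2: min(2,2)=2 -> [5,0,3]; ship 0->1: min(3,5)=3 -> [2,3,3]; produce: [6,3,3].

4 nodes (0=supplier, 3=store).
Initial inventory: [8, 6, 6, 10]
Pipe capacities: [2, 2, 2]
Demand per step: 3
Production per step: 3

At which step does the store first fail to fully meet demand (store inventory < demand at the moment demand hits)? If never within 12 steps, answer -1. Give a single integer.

Step 1: demand=3,sold=3 ship[2->3]=2 ship[1->2]=2 ship[0->1]=2 prod=3 -> [9 6 6 9]
Step 2: demand=3,sold=3 ship[2->3]=2 ship[1->2]=2 ship[0->1]=2 prod=3 -> [10 6 6 8]
Step 3: demand=3,sold=3 ship[2->3]=2 ship[1->2]=2 ship[0->1]=2 prod=3 -> [11 6 6 7]
Step 4: demand=3,sold=3 ship[2->3]=2 ship[1->2]=2 ship[0->1]=2 prod=3 -> [12 6 6 6]
Step 5: demand=3,sold=3 ship[2->3]=2 ship[1->2]=2 ship[0->1]=2 prod=3 -> [13 6 6 5]
Step 6: demand=3,sold=3 ship[2->3]=2 ship[1->2]=2 ship[0->1]=2 prod=3 -> [14 6 6 4]
Step 7: demand=3,sold=3 ship[2->3]=2 ship[1->2]=2 ship[0->1]=2 prod=3 -> [15 6 6 3]
Step 8: demand=3,sold=3 ship[2->3]=2 ship[1->2]=2 ship[0->1]=2 prod=3 -> [16 6 6 2]
Step 9: demand=3,sold=2 ship[2->3]=2 ship[1->2]=2 ship[0->1]=2 prod=3 -> [17 6 6 2]
Step 10: demand=3,sold=2 ship[2->3]=2 ship[1->2]=2 ship[0->1]=2 prod=3 -> [18 6 6 2]
Step 11: demand=3,sold=2 ship[2->3]=2 ship[1->2]=2 ship[0->1]=2 prod=3 -> [19 6 6 2]
Step 12: demand=3,sold=2 ship[2->3]=2 ship[1->2]=2 ship[0->1]=2 prod=3 -> [20 6 6 2]
First stockout at step 9

9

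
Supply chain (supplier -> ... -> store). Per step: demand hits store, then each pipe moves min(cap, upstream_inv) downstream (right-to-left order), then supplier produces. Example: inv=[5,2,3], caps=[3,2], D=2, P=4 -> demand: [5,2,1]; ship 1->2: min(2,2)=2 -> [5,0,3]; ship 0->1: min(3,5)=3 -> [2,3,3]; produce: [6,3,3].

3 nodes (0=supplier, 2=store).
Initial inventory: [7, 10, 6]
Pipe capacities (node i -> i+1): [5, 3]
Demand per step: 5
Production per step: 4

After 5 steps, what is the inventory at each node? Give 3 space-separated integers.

Step 1: demand=5,sold=5 ship[1->2]=3 ship[0->1]=5 prod=4 -> inv=[6 12 4]
Step 2: demand=5,sold=4 ship[1->2]=3 ship[0->1]=5 prod=4 -> inv=[5 14 3]
Step 3: demand=5,sold=3 ship[1->2]=3 ship[0->1]=5 prod=4 -> inv=[4 16 3]
Step 4: demand=5,sold=3 ship[1->2]=3 ship[0->1]=4 prod=4 -> inv=[4 17 3]
Step 5: demand=5,sold=3 ship[1->2]=3 ship[0->1]=4 prod=4 -> inv=[4 18 3]

4 18 3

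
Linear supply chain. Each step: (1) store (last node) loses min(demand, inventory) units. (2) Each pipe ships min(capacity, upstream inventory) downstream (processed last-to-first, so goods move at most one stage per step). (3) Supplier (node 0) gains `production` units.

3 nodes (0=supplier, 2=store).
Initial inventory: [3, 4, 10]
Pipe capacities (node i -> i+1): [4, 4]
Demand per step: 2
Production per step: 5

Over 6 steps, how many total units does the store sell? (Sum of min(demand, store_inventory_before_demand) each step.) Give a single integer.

Step 1: sold=2 (running total=2) -> [5 3 12]
Step 2: sold=2 (running total=4) -> [6 4 13]
Step 3: sold=2 (running total=6) -> [7 4 15]
Step 4: sold=2 (running total=8) -> [8 4 17]
Step 5: sold=2 (running total=10) -> [9 4 19]
Step 6: sold=2 (running total=12) -> [10 4 21]

Answer: 12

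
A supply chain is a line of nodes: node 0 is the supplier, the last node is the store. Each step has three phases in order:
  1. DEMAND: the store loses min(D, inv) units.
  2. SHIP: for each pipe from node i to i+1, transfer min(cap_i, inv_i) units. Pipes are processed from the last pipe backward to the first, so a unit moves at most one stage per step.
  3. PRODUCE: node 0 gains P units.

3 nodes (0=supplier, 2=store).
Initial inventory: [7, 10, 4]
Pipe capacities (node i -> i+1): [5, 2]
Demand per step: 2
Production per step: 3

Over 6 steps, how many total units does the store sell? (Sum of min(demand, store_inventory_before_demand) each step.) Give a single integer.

Answer: 12

Derivation:
Step 1: sold=2 (running total=2) -> [5 13 4]
Step 2: sold=2 (running total=4) -> [3 16 4]
Step 3: sold=2 (running total=6) -> [3 17 4]
Step 4: sold=2 (running total=8) -> [3 18 4]
Step 5: sold=2 (running total=10) -> [3 19 4]
Step 6: sold=2 (running total=12) -> [3 20 4]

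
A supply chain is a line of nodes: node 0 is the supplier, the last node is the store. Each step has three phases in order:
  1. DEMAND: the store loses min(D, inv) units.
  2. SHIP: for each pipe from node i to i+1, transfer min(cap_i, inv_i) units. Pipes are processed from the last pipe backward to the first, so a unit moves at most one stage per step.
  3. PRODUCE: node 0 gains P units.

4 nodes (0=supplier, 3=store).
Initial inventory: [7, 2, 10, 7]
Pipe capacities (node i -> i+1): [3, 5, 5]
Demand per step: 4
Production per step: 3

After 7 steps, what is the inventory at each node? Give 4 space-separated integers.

Step 1: demand=4,sold=4 ship[2->3]=5 ship[1->2]=2 ship[0->1]=3 prod=3 -> inv=[7 3 7 8]
Step 2: demand=4,sold=4 ship[2->3]=5 ship[1->2]=3 ship[0->1]=3 prod=3 -> inv=[7 3 5 9]
Step 3: demand=4,sold=4 ship[2->3]=5 ship[1->2]=3 ship[0->1]=3 prod=3 -> inv=[7 3 3 10]
Step 4: demand=4,sold=4 ship[2->3]=3 ship[1->2]=3 ship[0->1]=3 prod=3 -> inv=[7 3 3 9]
Step 5: demand=4,sold=4 ship[2->3]=3 ship[1->2]=3 ship[0->1]=3 prod=3 -> inv=[7 3 3 8]
Step 6: demand=4,sold=4 ship[2->3]=3 ship[1->2]=3 ship[0->1]=3 prod=3 -> inv=[7 3 3 7]
Step 7: demand=4,sold=4 ship[2->3]=3 ship[1->2]=3 ship[0->1]=3 prod=3 -> inv=[7 3 3 6]

7 3 3 6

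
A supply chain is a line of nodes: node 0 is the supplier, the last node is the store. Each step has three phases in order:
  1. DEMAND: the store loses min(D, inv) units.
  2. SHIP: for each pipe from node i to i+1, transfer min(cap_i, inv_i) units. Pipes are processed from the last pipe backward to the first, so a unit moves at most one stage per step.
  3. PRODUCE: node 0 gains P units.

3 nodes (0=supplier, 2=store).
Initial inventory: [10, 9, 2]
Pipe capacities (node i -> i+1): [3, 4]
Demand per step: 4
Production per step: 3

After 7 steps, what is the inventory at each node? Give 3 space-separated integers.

Step 1: demand=4,sold=2 ship[1->2]=4 ship[0->1]=3 prod=3 -> inv=[10 8 4]
Step 2: demand=4,sold=4 ship[1->2]=4 ship[0->1]=3 prod=3 -> inv=[10 7 4]
Step 3: demand=4,sold=4 ship[1->2]=4 ship[0->1]=3 prod=3 -> inv=[10 6 4]
Step 4: demand=4,sold=4 ship[1->2]=4 ship[0->1]=3 prod=3 -> inv=[10 5 4]
Step 5: demand=4,sold=4 ship[1->2]=4 ship[0->1]=3 prod=3 -> inv=[10 4 4]
Step 6: demand=4,sold=4 ship[1->2]=4 ship[0->1]=3 prod=3 -> inv=[10 3 4]
Step 7: demand=4,sold=4 ship[1->2]=3 ship[0->1]=3 prod=3 -> inv=[10 3 3]

10 3 3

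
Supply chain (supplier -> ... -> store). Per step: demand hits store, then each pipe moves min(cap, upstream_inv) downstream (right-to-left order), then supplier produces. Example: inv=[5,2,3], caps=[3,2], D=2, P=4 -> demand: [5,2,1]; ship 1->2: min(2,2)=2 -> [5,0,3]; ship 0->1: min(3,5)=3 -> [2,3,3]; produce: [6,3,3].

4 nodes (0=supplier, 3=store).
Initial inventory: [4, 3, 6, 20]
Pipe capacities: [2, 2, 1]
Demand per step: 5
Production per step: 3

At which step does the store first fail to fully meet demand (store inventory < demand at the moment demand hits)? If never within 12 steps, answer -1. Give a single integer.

Step 1: demand=5,sold=5 ship[2->3]=1 ship[1->2]=2 ship[0->1]=2 prod=3 -> [5 3 7 16]
Step 2: demand=5,sold=5 ship[2->3]=1 ship[1->2]=2 ship[0->1]=2 prod=3 -> [6 3 8 12]
Step 3: demand=5,sold=5 ship[2->3]=1 ship[1->2]=2 ship[0->1]=2 prod=3 -> [7 3 9 8]
Step 4: demand=5,sold=5 ship[2->3]=1 ship[1->2]=2 ship[0->1]=2 prod=3 -> [8 3 10 4]
Step 5: demand=5,sold=4 ship[2->3]=1 ship[1->2]=2 ship[0->1]=2 prod=3 -> [9 3 11 1]
Step 6: demand=5,sold=1 ship[2->3]=1 ship[1->2]=2 ship[0->1]=2 prod=3 -> [10 3 12 1]
Step 7: demand=5,sold=1 ship[2->3]=1 ship[1->2]=2 ship[0->1]=2 prod=3 -> [11 3 13 1]
Step 8: demand=5,sold=1 ship[2->3]=1 ship[1->2]=2 ship[0->1]=2 prod=3 -> [12 3 14 1]
Step 9: demand=5,sold=1 ship[2->3]=1 ship[1->2]=2 ship[0->1]=2 prod=3 -> [13 3 15 1]
Step 10: demand=5,sold=1 ship[2->3]=1 ship[1->2]=2 ship[0->1]=2 prod=3 -> [14 3 16 1]
Step 11: demand=5,sold=1 ship[2->3]=1 ship[1->2]=2 ship[0->1]=2 prod=3 -> [15 3 17 1]
Step 12: demand=5,sold=1 ship[2->3]=1 ship[1->2]=2 ship[0->1]=2 prod=3 -> [16 3 18 1]
First stockout at step 5

5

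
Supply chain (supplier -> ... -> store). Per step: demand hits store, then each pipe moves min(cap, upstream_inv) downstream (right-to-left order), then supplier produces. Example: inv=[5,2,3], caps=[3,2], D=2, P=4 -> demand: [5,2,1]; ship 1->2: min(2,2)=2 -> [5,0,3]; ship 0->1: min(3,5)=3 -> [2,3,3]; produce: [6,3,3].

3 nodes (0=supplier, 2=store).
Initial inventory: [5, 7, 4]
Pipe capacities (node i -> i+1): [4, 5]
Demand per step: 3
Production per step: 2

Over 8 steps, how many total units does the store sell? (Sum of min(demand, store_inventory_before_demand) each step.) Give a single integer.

Answer: 24

Derivation:
Step 1: sold=3 (running total=3) -> [3 6 6]
Step 2: sold=3 (running total=6) -> [2 4 8]
Step 3: sold=3 (running total=9) -> [2 2 9]
Step 4: sold=3 (running total=12) -> [2 2 8]
Step 5: sold=3 (running total=15) -> [2 2 7]
Step 6: sold=3 (running total=18) -> [2 2 6]
Step 7: sold=3 (running total=21) -> [2 2 5]
Step 8: sold=3 (running total=24) -> [2 2 4]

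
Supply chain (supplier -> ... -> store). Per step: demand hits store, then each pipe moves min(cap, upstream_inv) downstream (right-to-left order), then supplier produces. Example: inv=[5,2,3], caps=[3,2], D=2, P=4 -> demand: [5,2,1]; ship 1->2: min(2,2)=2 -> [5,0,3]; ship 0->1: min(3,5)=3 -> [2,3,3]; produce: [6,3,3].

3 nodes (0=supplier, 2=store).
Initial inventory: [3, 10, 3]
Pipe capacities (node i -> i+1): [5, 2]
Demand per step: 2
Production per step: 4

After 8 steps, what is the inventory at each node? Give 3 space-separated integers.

Step 1: demand=2,sold=2 ship[1->2]=2 ship[0->1]=3 prod=4 -> inv=[4 11 3]
Step 2: demand=2,sold=2 ship[1->2]=2 ship[0->1]=4 prod=4 -> inv=[4 13 3]
Step 3: demand=2,sold=2 ship[1->2]=2 ship[0->1]=4 prod=4 -> inv=[4 15 3]
Step 4: demand=2,sold=2 ship[1->2]=2 ship[0->1]=4 prod=4 -> inv=[4 17 3]
Step 5: demand=2,sold=2 ship[1->2]=2 ship[0->1]=4 prod=4 -> inv=[4 19 3]
Step 6: demand=2,sold=2 ship[1->2]=2 ship[0->1]=4 prod=4 -> inv=[4 21 3]
Step 7: demand=2,sold=2 ship[1->2]=2 ship[0->1]=4 prod=4 -> inv=[4 23 3]
Step 8: demand=2,sold=2 ship[1->2]=2 ship[0->1]=4 prod=4 -> inv=[4 25 3]

4 25 3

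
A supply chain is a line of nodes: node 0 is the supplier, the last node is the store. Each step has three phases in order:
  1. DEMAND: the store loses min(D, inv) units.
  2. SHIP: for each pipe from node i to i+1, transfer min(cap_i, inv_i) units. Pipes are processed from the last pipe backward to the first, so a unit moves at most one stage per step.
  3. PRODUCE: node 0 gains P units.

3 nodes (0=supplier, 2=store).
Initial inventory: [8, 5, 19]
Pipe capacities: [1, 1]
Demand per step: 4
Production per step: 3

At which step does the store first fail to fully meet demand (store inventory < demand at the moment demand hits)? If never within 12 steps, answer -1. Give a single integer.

Step 1: demand=4,sold=4 ship[1->2]=1 ship[0->1]=1 prod=3 -> [10 5 16]
Step 2: demand=4,sold=4 ship[1->2]=1 ship[0->1]=1 prod=3 -> [12 5 13]
Step 3: demand=4,sold=4 ship[1->2]=1 ship[0->1]=1 prod=3 -> [14 5 10]
Step 4: demand=4,sold=4 ship[1->2]=1 ship[0->1]=1 prod=3 -> [16 5 7]
Step 5: demand=4,sold=4 ship[1->2]=1 ship[0->1]=1 prod=3 -> [18 5 4]
Step 6: demand=4,sold=4 ship[1->2]=1 ship[0->1]=1 prod=3 -> [20 5 1]
Step 7: demand=4,sold=1 ship[1->2]=1 ship[0->1]=1 prod=3 -> [22 5 1]
Step 8: demand=4,sold=1 ship[1->2]=1 ship[0->1]=1 prod=3 -> [24 5 1]
Step 9: demand=4,sold=1 ship[1->2]=1 ship[0->1]=1 prod=3 -> [26 5 1]
Step 10: demand=4,sold=1 ship[1->2]=1 ship[0->1]=1 prod=3 -> [28 5 1]
Step 11: demand=4,sold=1 ship[1->2]=1 ship[0->1]=1 prod=3 -> [30 5 1]
Step 12: demand=4,sold=1 ship[1->2]=1 ship[0->1]=1 prod=3 -> [32 5 1]
First stockout at step 7

7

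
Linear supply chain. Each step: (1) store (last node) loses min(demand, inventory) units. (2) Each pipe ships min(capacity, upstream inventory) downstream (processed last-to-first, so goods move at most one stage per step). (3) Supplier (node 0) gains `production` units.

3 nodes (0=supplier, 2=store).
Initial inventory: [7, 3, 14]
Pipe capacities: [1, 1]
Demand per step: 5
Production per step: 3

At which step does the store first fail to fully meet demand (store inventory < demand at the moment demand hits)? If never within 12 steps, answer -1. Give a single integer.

Step 1: demand=5,sold=5 ship[1->2]=1 ship[0->1]=1 prod=3 -> [9 3 10]
Step 2: demand=5,sold=5 ship[1->2]=1 ship[0->1]=1 prod=3 -> [11 3 6]
Step 3: demand=5,sold=5 ship[1->2]=1 ship[0->1]=1 prod=3 -> [13 3 2]
Step 4: demand=5,sold=2 ship[1->2]=1 ship[0->1]=1 prod=3 -> [15 3 1]
Step 5: demand=5,sold=1 ship[1->2]=1 ship[0->1]=1 prod=3 -> [17 3 1]
Step 6: demand=5,sold=1 ship[1->2]=1 ship[0->1]=1 prod=3 -> [19 3 1]
Step 7: demand=5,sold=1 ship[1->2]=1 ship[0->1]=1 prod=3 -> [21 3 1]
Step 8: demand=5,sold=1 ship[1->2]=1 ship[0->1]=1 prod=3 -> [23 3 1]
Step 9: demand=5,sold=1 ship[1->2]=1 ship[0->1]=1 prod=3 -> [25 3 1]
Step 10: demand=5,sold=1 ship[1->2]=1 ship[0->1]=1 prod=3 -> [27 3 1]
Step 11: demand=5,sold=1 ship[1->2]=1 ship[0->1]=1 prod=3 -> [29 3 1]
Step 12: demand=5,sold=1 ship[1->2]=1 ship[0->1]=1 prod=3 -> [31 3 1]
First stockout at step 4

4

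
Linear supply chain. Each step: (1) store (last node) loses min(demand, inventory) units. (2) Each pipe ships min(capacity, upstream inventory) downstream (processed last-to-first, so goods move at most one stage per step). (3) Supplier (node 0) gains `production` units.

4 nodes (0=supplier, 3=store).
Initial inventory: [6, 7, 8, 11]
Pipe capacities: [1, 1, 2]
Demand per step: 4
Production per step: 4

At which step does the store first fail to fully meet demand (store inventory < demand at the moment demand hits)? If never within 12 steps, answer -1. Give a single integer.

Step 1: demand=4,sold=4 ship[2->3]=2 ship[1->2]=1 ship[0->1]=1 prod=4 -> [9 7 7 9]
Step 2: demand=4,sold=4 ship[2->3]=2 ship[1->2]=1 ship[0->1]=1 prod=4 -> [12 7 6 7]
Step 3: demand=4,sold=4 ship[2->3]=2 ship[1->2]=1 ship[0->1]=1 prod=4 -> [15 7 5 5]
Step 4: demand=4,sold=4 ship[2->3]=2 ship[1->2]=1 ship[0->1]=1 prod=4 -> [18 7 4 3]
Step 5: demand=4,sold=3 ship[2->3]=2 ship[1->2]=1 ship[0->1]=1 prod=4 -> [21 7 3 2]
Step 6: demand=4,sold=2 ship[2->3]=2 ship[1->2]=1 ship[0->1]=1 prod=4 -> [24 7 2 2]
Step 7: demand=4,sold=2 ship[2->3]=2 ship[1->2]=1 ship[0->1]=1 prod=4 -> [27 7 1 2]
Step 8: demand=4,sold=2 ship[2->3]=1 ship[1->2]=1 ship[0->1]=1 prod=4 -> [30 7 1 1]
Step 9: demand=4,sold=1 ship[2->3]=1 ship[1->2]=1 ship[0->1]=1 prod=4 -> [33 7 1 1]
Step 10: demand=4,sold=1 ship[2->3]=1 ship[1->2]=1 ship[0->1]=1 prod=4 -> [36 7 1 1]
Step 11: demand=4,sold=1 ship[2->3]=1 ship[1->2]=1 ship[0->1]=1 prod=4 -> [39 7 1 1]
Step 12: demand=4,sold=1 ship[2->3]=1 ship[1->2]=1 ship[0->1]=1 prod=4 -> [42 7 1 1]
First stockout at step 5

5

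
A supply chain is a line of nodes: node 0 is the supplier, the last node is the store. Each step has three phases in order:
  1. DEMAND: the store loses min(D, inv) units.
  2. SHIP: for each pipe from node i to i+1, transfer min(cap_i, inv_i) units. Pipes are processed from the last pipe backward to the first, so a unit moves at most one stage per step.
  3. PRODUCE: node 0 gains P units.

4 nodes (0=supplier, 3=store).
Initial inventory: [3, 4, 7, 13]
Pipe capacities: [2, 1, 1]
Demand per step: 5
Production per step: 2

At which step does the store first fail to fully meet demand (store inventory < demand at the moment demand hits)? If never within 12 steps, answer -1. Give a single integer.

Step 1: demand=5,sold=5 ship[2->3]=1 ship[1->2]=1 ship[0->1]=2 prod=2 -> [3 5 7 9]
Step 2: demand=5,sold=5 ship[2->3]=1 ship[1->2]=1 ship[0->1]=2 prod=2 -> [3 6 7 5]
Step 3: demand=5,sold=5 ship[2->3]=1 ship[1->2]=1 ship[0->1]=2 prod=2 -> [3 7 7 1]
Step 4: demand=5,sold=1 ship[2->3]=1 ship[1->2]=1 ship[0->1]=2 prod=2 -> [3 8 7 1]
Step 5: demand=5,sold=1 ship[2->3]=1 ship[1->2]=1 ship[0->1]=2 prod=2 -> [3 9 7 1]
Step 6: demand=5,sold=1 ship[2->3]=1 ship[1->2]=1 ship[0->1]=2 prod=2 -> [3 10 7 1]
Step 7: demand=5,sold=1 ship[2->3]=1 ship[1->2]=1 ship[0->1]=2 prod=2 -> [3 11 7 1]
Step 8: demand=5,sold=1 ship[2->3]=1 ship[1->2]=1 ship[0->1]=2 prod=2 -> [3 12 7 1]
Step 9: demand=5,sold=1 ship[2->3]=1 ship[1->2]=1 ship[0->1]=2 prod=2 -> [3 13 7 1]
Step 10: demand=5,sold=1 ship[2->3]=1 ship[1->2]=1 ship[0->1]=2 prod=2 -> [3 14 7 1]
Step 11: demand=5,sold=1 ship[2->3]=1 ship[1->2]=1 ship[0->1]=2 prod=2 -> [3 15 7 1]
Step 12: demand=5,sold=1 ship[2->3]=1 ship[1->2]=1 ship[0->1]=2 prod=2 -> [3 16 7 1]
First stockout at step 4

4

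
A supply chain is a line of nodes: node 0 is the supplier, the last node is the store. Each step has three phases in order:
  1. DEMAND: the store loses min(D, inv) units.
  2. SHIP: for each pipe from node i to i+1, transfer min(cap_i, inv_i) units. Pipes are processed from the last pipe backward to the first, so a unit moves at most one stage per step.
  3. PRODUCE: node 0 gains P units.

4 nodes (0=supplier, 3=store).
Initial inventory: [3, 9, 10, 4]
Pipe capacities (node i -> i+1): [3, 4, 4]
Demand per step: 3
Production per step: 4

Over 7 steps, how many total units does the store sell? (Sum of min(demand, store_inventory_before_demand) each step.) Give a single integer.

Step 1: sold=3 (running total=3) -> [4 8 10 5]
Step 2: sold=3 (running total=6) -> [5 7 10 6]
Step 3: sold=3 (running total=9) -> [6 6 10 7]
Step 4: sold=3 (running total=12) -> [7 5 10 8]
Step 5: sold=3 (running total=15) -> [8 4 10 9]
Step 6: sold=3 (running total=18) -> [9 3 10 10]
Step 7: sold=3 (running total=21) -> [10 3 9 11]

Answer: 21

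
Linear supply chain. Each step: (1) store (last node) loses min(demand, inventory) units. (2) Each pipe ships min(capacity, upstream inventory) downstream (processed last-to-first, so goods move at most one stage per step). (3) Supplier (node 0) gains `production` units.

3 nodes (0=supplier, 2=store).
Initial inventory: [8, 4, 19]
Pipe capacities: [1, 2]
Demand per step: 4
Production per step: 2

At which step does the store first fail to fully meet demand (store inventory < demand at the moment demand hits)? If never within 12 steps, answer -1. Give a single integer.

Step 1: demand=4,sold=4 ship[1->2]=2 ship[0->1]=1 prod=2 -> [9 3 17]
Step 2: demand=4,sold=4 ship[1->2]=2 ship[0->1]=1 prod=2 -> [10 2 15]
Step 3: demand=4,sold=4 ship[1->2]=2 ship[0->1]=1 prod=2 -> [11 1 13]
Step 4: demand=4,sold=4 ship[1->2]=1 ship[0->1]=1 prod=2 -> [12 1 10]
Step 5: demand=4,sold=4 ship[1->2]=1 ship[0->1]=1 prod=2 -> [13 1 7]
Step 6: demand=4,sold=4 ship[1->2]=1 ship[0->1]=1 prod=2 -> [14 1 4]
Step 7: demand=4,sold=4 ship[1->2]=1 ship[0->1]=1 prod=2 -> [15 1 1]
Step 8: demand=4,sold=1 ship[1->2]=1 ship[0->1]=1 prod=2 -> [16 1 1]
Step 9: demand=4,sold=1 ship[1->2]=1 ship[0->1]=1 prod=2 -> [17 1 1]
Step 10: demand=4,sold=1 ship[1->2]=1 ship[0->1]=1 prod=2 -> [18 1 1]
Step 11: demand=4,sold=1 ship[1->2]=1 ship[0->1]=1 prod=2 -> [19 1 1]
Step 12: demand=4,sold=1 ship[1->2]=1 ship[0->1]=1 prod=2 -> [20 1 1]
First stockout at step 8

8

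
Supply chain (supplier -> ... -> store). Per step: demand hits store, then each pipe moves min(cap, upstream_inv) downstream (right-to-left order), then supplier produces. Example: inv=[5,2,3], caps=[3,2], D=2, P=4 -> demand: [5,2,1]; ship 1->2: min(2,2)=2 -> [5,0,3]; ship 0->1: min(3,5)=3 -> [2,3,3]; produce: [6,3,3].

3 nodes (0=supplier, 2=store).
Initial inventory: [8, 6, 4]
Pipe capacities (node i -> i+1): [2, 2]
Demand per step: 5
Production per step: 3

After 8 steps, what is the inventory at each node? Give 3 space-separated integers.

Step 1: demand=5,sold=4 ship[1->2]=2 ship[0->1]=2 prod=3 -> inv=[9 6 2]
Step 2: demand=5,sold=2 ship[1->2]=2 ship[0->1]=2 prod=3 -> inv=[10 6 2]
Step 3: demand=5,sold=2 ship[1->2]=2 ship[0->1]=2 prod=3 -> inv=[11 6 2]
Step 4: demand=5,sold=2 ship[1->2]=2 ship[0->1]=2 prod=3 -> inv=[12 6 2]
Step 5: demand=5,sold=2 ship[1->2]=2 ship[0->1]=2 prod=3 -> inv=[13 6 2]
Step 6: demand=5,sold=2 ship[1->2]=2 ship[0->1]=2 prod=3 -> inv=[14 6 2]
Step 7: demand=5,sold=2 ship[1->2]=2 ship[0->1]=2 prod=3 -> inv=[15 6 2]
Step 8: demand=5,sold=2 ship[1->2]=2 ship[0->1]=2 prod=3 -> inv=[16 6 2]

16 6 2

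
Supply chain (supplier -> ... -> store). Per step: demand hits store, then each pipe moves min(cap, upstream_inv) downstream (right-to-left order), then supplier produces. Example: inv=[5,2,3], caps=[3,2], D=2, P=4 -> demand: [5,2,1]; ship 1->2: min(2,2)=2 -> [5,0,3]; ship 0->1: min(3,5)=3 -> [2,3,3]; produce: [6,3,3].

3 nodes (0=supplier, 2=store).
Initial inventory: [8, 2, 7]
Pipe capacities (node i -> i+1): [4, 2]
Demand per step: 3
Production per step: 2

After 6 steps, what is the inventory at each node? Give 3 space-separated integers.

Step 1: demand=3,sold=3 ship[1->2]=2 ship[0->1]=4 prod=2 -> inv=[6 4 6]
Step 2: demand=3,sold=3 ship[1->2]=2 ship[0->1]=4 prod=2 -> inv=[4 6 5]
Step 3: demand=3,sold=3 ship[1->2]=2 ship[0->1]=4 prod=2 -> inv=[2 8 4]
Step 4: demand=3,sold=3 ship[1->2]=2 ship[0->1]=2 prod=2 -> inv=[2 8 3]
Step 5: demand=3,sold=3 ship[1->2]=2 ship[0->1]=2 prod=2 -> inv=[2 8 2]
Step 6: demand=3,sold=2 ship[1->2]=2 ship[0->1]=2 prod=2 -> inv=[2 8 2]

2 8 2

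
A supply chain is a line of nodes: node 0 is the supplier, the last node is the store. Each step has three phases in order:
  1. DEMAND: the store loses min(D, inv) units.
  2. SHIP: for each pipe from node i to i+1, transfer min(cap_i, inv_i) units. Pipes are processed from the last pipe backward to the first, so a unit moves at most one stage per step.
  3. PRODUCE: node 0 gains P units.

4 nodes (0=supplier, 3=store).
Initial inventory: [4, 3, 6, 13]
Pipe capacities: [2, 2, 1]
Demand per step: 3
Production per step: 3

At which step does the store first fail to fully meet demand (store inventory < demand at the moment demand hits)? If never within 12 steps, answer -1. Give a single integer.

Step 1: demand=3,sold=3 ship[2->3]=1 ship[1->2]=2 ship[0->1]=2 prod=3 -> [5 3 7 11]
Step 2: demand=3,sold=3 ship[2->3]=1 ship[1->2]=2 ship[0->1]=2 prod=3 -> [6 3 8 9]
Step 3: demand=3,sold=3 ship[2->3]=1 ship[1->2]=2 ship[0->1]=2 prod=3 -> [7 3 9 7]
Step 4: demand=3,sold=3 ship[2->3]=1 ship[1->2]=2 ship[0->1]=2 prod=3 -> [8 3 10 5]
Step 5: demand=3,sold=3 ship[2->3]=1 ship[1->2]=2 ship[0->1]=2 prod=3 -> [9 3 11 3]
Step 6: demand=3,sold=3 ship[2->3]=1 ship[1->2]=2 ship[0->1]=2 prod=3 -> [10 3 12 1]
Step 7: demand=3,sold=1 ship[2->3]=1 ship[1->2]=2 ship[0->1]=2 prod=3 -> [11 3 13 1]
Step 8: demand=3,sold=1 ship[2->3]=1 ship[1->2]=2 ship[0->1]=2 prod=3 -> [12 3 14 1]
Step 9: demand=3,sold=1 ship[2->3]=1 ship[1->2]=2 ship[0->1]=2 prod=3 -> [13 3 15 1]
Step 10: demand=3,sold=1 ship[2->3]=1 ship[1->2]=2 ship[0->1]=2 prod=3 -> [14 3 16 1]
Step 11: demand=3,sold=1 ship[2->3]=1 ship[1->2]=2 ship[0->1]=2 prod=3 -> [15 3 17 1]
Step 12: demand=3,sold=1 ship[2->3]=1 ship[1->2]=2 ship[0->1]=2 prod=3 -> [16 3 18 1]
First stockout at step 7

7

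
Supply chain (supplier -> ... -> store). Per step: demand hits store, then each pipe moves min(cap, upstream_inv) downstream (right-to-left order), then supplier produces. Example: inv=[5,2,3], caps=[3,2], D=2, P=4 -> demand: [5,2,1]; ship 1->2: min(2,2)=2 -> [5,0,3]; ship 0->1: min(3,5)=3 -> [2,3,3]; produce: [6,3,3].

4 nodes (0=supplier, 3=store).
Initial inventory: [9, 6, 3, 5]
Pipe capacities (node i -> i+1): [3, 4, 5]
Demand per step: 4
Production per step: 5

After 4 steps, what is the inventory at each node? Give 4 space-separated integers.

Step 1: demand=4,sold=4 ship[2->3]=3 ship[1->2]=4 ship[0->1]=3 prod=5 -> inv=[11 5 4 4]
Step 2: demand=4,sold=4 ship[2->3]=4 ship[1->2]=4 ship[0->1]=3 prod=5 -> inv=[13 4 4 4]
Step 3: demand=4,sold=4 ship[2->3]=4 ship[1->2]=4 ship[0->1]=3 prod=5 -> inv=[15 3 4 4]
Step 4: demand=4,sold=4 ship[2->3]=4 ship[1->2]=3 ship[0->1]=3 prod=5 -> inv=[17 3 3 4]

17 3 3 4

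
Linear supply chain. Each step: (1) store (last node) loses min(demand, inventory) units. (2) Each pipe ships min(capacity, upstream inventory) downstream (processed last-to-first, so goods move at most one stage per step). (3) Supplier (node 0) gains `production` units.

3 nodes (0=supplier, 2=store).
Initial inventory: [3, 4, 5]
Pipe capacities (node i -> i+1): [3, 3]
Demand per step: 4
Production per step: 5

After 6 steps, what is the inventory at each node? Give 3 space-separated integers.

Step 1: demand=4,sold=4 ship[1->2]=3 ship[0->1]=3 prod=5 -> inv=[5 4 4]
Step 2: demand=4,sold=4 ship[1->2]=3 ship[0->1]=3 prod=5 -> inv=[7 4 3]
Step 3: demand=4,sold=3 ship[1->2]=3 ship[0->1]=3 prod=5 -> inv=[9 4 3]
Step 4: demand=4,sold=3 ship[1->2]=3 ship[0->1]=3 prod=5 -> inv=[11 4 3]
Step 5: demand=4,sold=3 ship[1->2]=3 ship[0->1]=3 prod=5 -> inv=[13 4 3]
Step 6: demand=4,sold=3 ship[1->2]=3 ship[0->1]=3 prod=5 -> inv=[15 4 3]

15 4 3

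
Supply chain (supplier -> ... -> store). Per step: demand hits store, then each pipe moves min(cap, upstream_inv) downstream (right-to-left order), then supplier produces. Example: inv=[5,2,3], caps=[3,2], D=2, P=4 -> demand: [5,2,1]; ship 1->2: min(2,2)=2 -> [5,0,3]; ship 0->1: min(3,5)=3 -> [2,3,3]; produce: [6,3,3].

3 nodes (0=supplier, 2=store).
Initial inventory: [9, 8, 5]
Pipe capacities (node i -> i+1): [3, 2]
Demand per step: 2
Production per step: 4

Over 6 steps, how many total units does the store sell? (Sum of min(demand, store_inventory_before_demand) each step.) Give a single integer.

Answer: 12

Derivation:
Step 1: sold=2 (running total=2) -> [10 9 5]
Step 2: sold=2 (running total=4) -> [11 10 5]
Step 3: sold=2 (running total=6) -> [12 11 5]
Step 4: sold=2 (running total=8) -> [13 12 5]
Step 5: sold=2 (running total=10) -> [14 13 5]
Step 6: sold=2 (running total=12) -> [15 14 5]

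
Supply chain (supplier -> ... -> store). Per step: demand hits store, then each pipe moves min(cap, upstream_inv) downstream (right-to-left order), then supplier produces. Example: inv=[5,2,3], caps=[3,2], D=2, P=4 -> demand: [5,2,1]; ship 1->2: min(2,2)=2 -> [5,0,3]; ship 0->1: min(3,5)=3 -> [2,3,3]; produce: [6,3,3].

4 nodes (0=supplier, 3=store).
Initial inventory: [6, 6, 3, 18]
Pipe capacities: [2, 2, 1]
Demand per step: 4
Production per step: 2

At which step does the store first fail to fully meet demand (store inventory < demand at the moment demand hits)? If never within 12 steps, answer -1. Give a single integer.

Step 1: demand=4,sold=4 ship[2->3]=1 ship[1->2]=2 ship[0->1]=2 prod=2 -> [6 6 4 15]
Step 2: demand=4,sold=4 ship[2->3]=1 ship[1->2]=2 ship[0->1]=2 prod=2 -> [6 6 5 12]
Step 3: demand=4,sold=4 ship[2->3]=1 ship[1->2]=2 ship[0->1]=2 prod=2 -> [6 6 6 9]
Step 4: demand=4,sold=4 ship[2->3]=1 ship[1->2]=2 ship[0->1]=2 prod=2 -> [6 6 7 6]
Step 5: demand=4,sold=4 ship[2->3]=1 ship[1->2]=2 ship[0->1]=2 prod=2 -> [6 6 8 3]
Step 6: demand=4,sold=3 ship[2->3]=1 ship[1->2]=2 ship[0->1]=2 prod=2 -> [6 6 9 1]
Step 7: demand=4,sold=1 ship[2->3]=1 ship[1->2]=2 ship[0->1]=2 prod=2 -> [6 6 10 1]
Step 8: demand=4,sold=1 ship[2->3]=1 ship[1->2]=2 ship[0->1]=2 prod=2 -> [6 6 11 1]
Step 9: demand=4,sold=1 ship[2->3]=1 ship[1->2]=2 ship[0->1]=2 prod=2 -> [6 6 12 1]
Step 10: demand=4,sold=1 ship[2->3]=1 ship[1->2]=2 ship[0->1]=2 prod=2 -> [6 6 13 1]
Step 11: demand=4,sold=1 ship[2->3]=1 ship[1->2]=2 ship[0->1]=2 prod=2 -> [6 6 14 1]
Step 12: demand=4,sold=1 ship[2->3]=1 ship[1->2]=2 ship[0->1]=2 prod=2 -> [6 6 15 1]
First stockout at step 6

6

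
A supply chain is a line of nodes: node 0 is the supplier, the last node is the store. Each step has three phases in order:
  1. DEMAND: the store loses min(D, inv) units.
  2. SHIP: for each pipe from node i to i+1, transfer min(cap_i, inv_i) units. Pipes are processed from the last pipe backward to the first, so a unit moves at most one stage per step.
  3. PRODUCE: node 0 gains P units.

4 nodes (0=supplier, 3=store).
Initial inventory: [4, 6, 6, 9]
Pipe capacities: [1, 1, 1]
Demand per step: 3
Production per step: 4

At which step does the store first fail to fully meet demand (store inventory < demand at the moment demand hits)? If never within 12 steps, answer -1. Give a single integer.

Step 1: demand=3,sold=3 ship[2->3]=1 ship[1->2]=1 ship[0->1]=1 prod=4 -> [7 6 6 7]
Step 2: demand=3,sold=3 ship[2->3]=1 ship[1->2]=1 ship[0->1]=1 prod=4 -> [10 6 6 5]
Step 3: demand=3,sold=3 ship[2->3]=1 ship[1->2]=1 ship[0->1]=1 prod=4 -> [13 6 6 3]
Step 4: demand=3,sold=3 ship[2->3]=1 ship[1->2]=1 ship[0->1]=1 prod=4 -> [16 6 6 1]
Step 5: demand=3,sold=1 ship[2->3]=1 ship[1->2]=1 ship[0->1]=1 prod=4 -> [19 6 6 1]
Step 6: demand=3,sold=1 ship[2->3]=1 ship[1->2]=1 ship[0->1]=1 prod=4 -> [22 6 6 1]
Step 7: demand=3,sold=1 ship[2->3]=1 ship[1->2]=1 ship[0->1]=1 prod=4 -> [25 6 6 1]
Step 8: demand=3,sold=1 ship[2->3]=1 ship[1->2]=1 ship[0->1]=1 prod=4 -> [28 6 6 1]
Step 9: demand=3,sold=1 ship[2->3]=1 ship[1->2]=1 ship[0->1]=1 prod=4 -> [31 6 6 1]
Step 10: demand=3,sold=1 ship[2->3]=1 ship[1->2]=1 ship[0->1]=1 prod=4 -> [34 6 6 1]
Step 11: demand=3,sold=1 ship[2->3]=1 ship[1->2]=1 ship[0->1]=1 prod=4 -> [37 6 6 1]
Step 12: demand=3,sold=1 ship[2->3]=1 ship[1->2]=1 ship[0->1]=1 prod=4 -> [40 6 6 1]
First stockout at step 5

5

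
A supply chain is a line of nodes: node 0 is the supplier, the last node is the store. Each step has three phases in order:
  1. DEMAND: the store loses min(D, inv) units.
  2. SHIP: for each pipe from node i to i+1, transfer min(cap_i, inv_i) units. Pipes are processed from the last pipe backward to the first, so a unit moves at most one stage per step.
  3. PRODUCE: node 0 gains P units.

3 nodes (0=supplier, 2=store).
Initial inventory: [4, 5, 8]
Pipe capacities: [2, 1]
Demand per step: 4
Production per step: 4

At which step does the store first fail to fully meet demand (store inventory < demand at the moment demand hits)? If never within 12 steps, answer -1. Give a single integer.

Step 1: demand=4,sold=4 ship[1->2]=1 ship[0->1]=2 prod=4 -> [6 6 5]
Step 2: demand=4,sold=4 ship[1->2]=1 ship[0->1]=2 prod=4 -> [8 7 2]
Step 3: demand=4,sold=2 ship[1->2]=1 ship[0->1]=2 prod=4 -> [10 8 1]
Step 4: demand=4,sold=1 ship[1->2]=1 ship[0->1]=2 prod=4 -> [12 9 1]
Step 5: demand=4,sold=1 ship[1->2]=1 ship[0->1]=2 prod=4 -> [14 10 1]
Step 6: demand=4,sold=1 ship[1->2]=1 ship[0->1]=2 prod=4 -> [16 11 1]
Step 7: demand=4,sold=1 ship[1->2]=1 ship[0->1]=2 prod=4 -> [18 12 1]
Step 8: demand=4,sold=1 ship[1->2]=1 ship[0->1]=2 prod=4 -> [20 13 1]
Step 9: demand=4,sold=1 ship[1->2]=1 ship[0->1]=2 prod=4 -> [22 14 1]
Step 10: demand=4,sold=1 ship[1->2]=1 ship[0->1]=2 prod=4 -> [24 15 1]
Step 11: demand=4,sold=1 ship[1->2]=1 ship[0->1]=2 prod=4 -> [26 16 1]
Step 12: demand=4,sold=1 ship[1->2]=1 ship[0->1]=2 prod=4 -> [28 17 1]
First stockout at step 3

3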